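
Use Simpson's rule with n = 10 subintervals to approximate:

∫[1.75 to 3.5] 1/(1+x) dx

f(x) = 1/(1+x)
a = 1.75, b = 3.5, n = 10
h = (b - a)/n = 0.175000

Simpson's rule: (h/3)[f(x₀) + 4f(x₁) + 2f(x₂) + ... + f(xₙ)]

x_0 = 1.7500, f(x_0) = 0.363636, coefficient = 1
x_1 = 1.9250, f(x_1) = 0.341880, coefficient = 4
x_2 = 2.1000, f(x_2) = 0.322581, coefficient = 2
x_3 = 2.2750, f(x_3) = 0.305344, coefficient = 4
x_4 = 2.4500, f(x_4) = 0.289855, coefficient = 2
x_5 = 2.6250, f(x_5) = 0.275862, coefficient = 4
x_6 = 2.8000, f(x_6) = 0.263158, coefficient = 2
x_7 = 2.9750, f(x_7) = 0.251572, coefficient = 4
x_8 = 3.1500, f(x_8) = 0.240964, coefficient = 2
x_9 = 3.3250, f(x_9) = 0.231214, coefficient = 4
x_10 = 3.5000, f(x_10) = 0.222222, coefficient = 1

I ≈ (0.175000/3) × 8.442462 = 0.492477
Exact value: 0.492476
Error: 0.000000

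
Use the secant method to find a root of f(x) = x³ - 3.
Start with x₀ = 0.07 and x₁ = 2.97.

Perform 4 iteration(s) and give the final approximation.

f(x) = x³ - 3
x₀ = 0.07, x₁ = 2.97

Secant formula: x_{n+1} = x_n - f(x_n)(x_n - x_{n-1})/(f(x_n) - f(x_{n-1}))

Iteration 1:
  f(0.070000) = -2.999657
  f(2.970000) = 23.198073
  x_2 = 2.970000 - 23.198073×(2.970000 - 0.070000)/(23.198073 - (-2.999657))
       = 0.402052
Iteration 2:
  f(2.970000) = 23.198073
  f(0.402052) = -2.935010
  x_3 = 0.402052 - (-2.935010)×(0.402052 - 2.970000)/(-2.935010 - 23.198073)
       = 0.690458
Iteration 3:
  f(0.402052) = -2.935010
  f(0.690458) = -2.670836
  x_4 = 0.690458 - (-2.670836)×(0.690458 - 0.402052)/(-2.670836 - (-2.935010))
       = 3.606286
Iteration 4:
  f(0.690458) = -2.670836
  f(3.606286) = 43.900816
  x_5 = 3.606286 - 43.900816×(3.606286 - 0.690458)/(43.900816 - (-2.670836))
       = 0.857678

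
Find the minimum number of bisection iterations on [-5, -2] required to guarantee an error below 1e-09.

We need (b-a)/2^n ≤ 1e-09
(-2 - (-5))/2^n ≤ 1e-09
3/2^n ≤ 1e-09
2^n ≥ 3000000000
n ≥ log₂(3000000000) = 31.48
n ≥ 32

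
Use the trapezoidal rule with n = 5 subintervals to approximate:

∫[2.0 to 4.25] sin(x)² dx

f(x) = sin(x)²
a = 2.0, b = 4.25, n = 5
h = (b - a)/n = 0.450000

Trapezoidal rule: (h/2)[f(x₀) + 2f(x₁) + 2f(x₂) + ... + f(xₙ)]

x_0 = 2.0000, f(x_0) = 0.826822, coefficient = 1
x_1 = 2.4500, f(x_1) = 0.406744, coefficient = 2
x_2 = 2.9000, f(x_2) = 0.057240, coefficient = 2
x_3 = 3.3500, f(x_3) = 0.042808, coefficient = 2
x_4 = 3.8000, f(x_4) = 0.374370, coefficient = 2
x_5 = 4.2500, f(x_5) = 0.801006, coefficient = 1

I ≈ (0.450000/2) × 3.390153 = 0.762784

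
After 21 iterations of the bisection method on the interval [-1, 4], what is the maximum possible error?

Bisection error bound: |error| ≤ (b-a)/2^n
|error| ≤ (4 - (-1))/2^21 = 5/2^21
|error| ≤ 0.0000023842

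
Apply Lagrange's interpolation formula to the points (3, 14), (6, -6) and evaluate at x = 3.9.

Lagrange interpolation formula:
P(x) = Σ yᵢ × Lᵢ(x)
where Lᵢ(x) = Π_{j≠i} (x - xⱼ)/(xᵢ - xⱼ)

L_0(3.9) = (3.9 - 6)/(3 - 6) = 0.700000
L_1(3.9) = (3.9 - 3)/(6 - 3) = 0.300000

P(3.9) = 14×L_0(3.9) + (-6)×L_1(3.9)
P(3.9) = 8.000000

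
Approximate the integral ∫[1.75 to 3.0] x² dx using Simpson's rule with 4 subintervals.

f(x) = x²
a = 1.75, b = 3.0, n = 4
h = (b - a)/n = 0.312500

Simpson's rule: (h/3)[f(x₀) + 4f(x₁) + 2f(x₂) + ... + f(xₙ)]

x_0 = 1.7500, f(x_0) = 3.062500, coefficient = 1
x_1 = 2.0625, f(x_1) = 4.253906, coefficient = 4
x_2 = 2.3750, f(x_2) = 5.640625, coefficient = 2
x_3 = 2.6875, f(x_3) = 7.222656, coefficient = 4
x_4 = 3.0000, f(x_4) = 9.000000, coefficient = 1

I ≈ (0.312500/3) × 69.250000 = 7.213542
Exact value: 7.213542
Error: 0.000000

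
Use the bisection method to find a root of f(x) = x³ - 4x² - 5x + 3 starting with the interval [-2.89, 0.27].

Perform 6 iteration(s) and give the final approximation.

f(x) = x³ - 4x² - 5x + 3
Initial interval: [-2.89, 0.27]

Iteration 1:
  c_1 = (-2.890000 + 0.270000)/2 = -1.310000
  f(c_1) = f(-1.310000) = 0.437509
  f(a) × f(c) < 0, new interval: [-2.890000, -1.310000]
Iteration 2:
  c_2 = (-2.890000 + (-1.310000))/2 = -2.100000
  f(c_2) = f(-2.100000) = -13.401000
  f(a) × f(c) ≥ 0, new interval: [-2.100000, -1.310000]
Iteration 3:
  c_3 = (-2.100000 + (-1.310000))/2 = -1.705000
  f(c_3) = f(-1.705000) = -5.059578
  f(a) × f(c) ≥ 0, new interval: [-1.705000, -1.310000]
Iteration 4:
  c_4 = (-1.705000 + (-1.310000))/2 = -1.507500
  f(c_4) = f(-1.507500) = -1.978604
  f(a) × f(c) ≥ 0, new interval: [-1.507500, -1.310000]
Iteration 5:
  c_5 = (-1.507500 + (-1.310000))/2 = -1.408750
  f(c_5) = f(-1.408750) = -0.690328
  f(a) × f(c) ≥ 0, new interval: [-1.408750, -1.310000]
Iteration 6:
  c_6 = (-1.408750 + (-1.310000))/2 = -1.359375
  f(c_6) = f(-1.359375) = -0.106716
  f(a) × f(c) ≥ 0, new interval: [-1.359375, -1.310000]

After 6 iteration(s), the approximation is c_6 = -1.359375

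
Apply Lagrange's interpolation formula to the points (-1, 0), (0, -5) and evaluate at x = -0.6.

Lagrange interpolation formula:
P(x) = Σ yᵢ × Lᵢ(x)
where Lᵢ(x) = Π_{j≠i} (x - xⱼ)/(xᵢ - xⱼ)

L_0(-0.6) = (-0.6 - 0)/(-1 - 0) = 0.600000
L_1(-0.6) = (-0.6 - (-1))/(0 - (-1)) = 0.400000

P(-0.6) = 0×L_0(-0.6) + (-5)×L_1(-0.6)
P(-0.6) = -2.000000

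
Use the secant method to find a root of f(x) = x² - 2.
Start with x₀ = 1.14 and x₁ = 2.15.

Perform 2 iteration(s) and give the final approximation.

f(x) = x² - 2
x₀ = 1.14, x₁ = 2.15

Secant formula: x_{n+1} = x_n - f(x_n)(x_n - x_{n-1})/(f(x_n) - f(x_{n-1}))

Iteration 1:
  f(1.140000) = -0.700400
  f(2.150000) = 2.622500
  x_2 = 2.150000 - 2.622500×(2.150000 - 1.140000)/(2.622500 - (-0.700400))
       = 1.352888
Iteration 2:
  f(2.150000) = 2.622500
  f(1.352888) = -0.169695
  x_3 = 1.352888 - (-0.169695)×(1.352888 - 2.150000)/(-0.169695 - 2.622500)
       = 1.401332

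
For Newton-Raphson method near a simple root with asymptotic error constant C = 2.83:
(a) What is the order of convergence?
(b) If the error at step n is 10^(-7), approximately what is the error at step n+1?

(a) Newton-Raphson has quadratic (order 2) convergence near simple roots.
    This means |e_{n+1}| ≈ C|e_n|².

(b) With |e_n| = 10^(-7) and C = 2.83:
    |e_{n+1}| ≈ 2.83 × (10^(-7))² = 2.83 × 10^(-14)

(a) 2 (quadratic); (b) |e_{n+1}| ≈ 2.830e-14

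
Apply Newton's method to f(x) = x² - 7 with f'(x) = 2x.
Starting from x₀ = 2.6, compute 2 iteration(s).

f(x) = x² - 7
f'(x) = 2x
x₀ = 2.6

Newton-Raphson formula: x_{n+1} = x_n - f(x_n)/f'(x_n)

Iteration 1:
  f(2.600000) = -0.240000
  f'(2.600000) = 5.200000
  x_1 = 2.600000 - (-0.240000)/5.200000 = 2.646154
Iteration 2:
  f(2.646154) = 0.002130
  f'(2.646154) = 5.292308
  x_2 = 2.646154 - 0.002130/5.292308 = 2.645751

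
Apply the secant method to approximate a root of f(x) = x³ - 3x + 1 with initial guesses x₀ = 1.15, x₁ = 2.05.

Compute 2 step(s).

f(x) = x³ - 3x + 1
x₀ = 1.15, x₁ = 2.05

Secant formula: x_{n+1} = x_n - f(x_n)(x_n - x_{n-1})/(f(x_n) - f(x_{n-1}))

Iteration 1:
  f(1.150000) = -0.929125
  f(2.050000) = 3.465125
  x_2 = 2.050000 - 3.465125×(2.050000 - 1.150000)/(3.465125 - (-0.929125))
       = 1.340297
Iteration 2:
  f(2.050000) = 3.465125
  f(1.340297) = -0.613187
  x_3 = 1.340297 - (-0.613187)×(1.340297 - 2.050000)/(-0.613187 - 3.465125)
       = 1.447003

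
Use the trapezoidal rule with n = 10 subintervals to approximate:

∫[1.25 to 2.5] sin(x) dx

f(x) = sin(x)
a = 1.25, b = 2.5, n = 10
h = (b - a)/n = 0.125000

Trapezoidal rule: (h/2)[f(x₀) + 2f(x₁) + 2f(x₂) + ... + f(xₙ)]

x_0 = 1.2500, f(x_0) = 0.948985, coefficient = 1
x_1 = 1.3750, f(x_1) = 0.980893, coefficient = 2
x_2 = 1.5000, f(x_2) = 0.997495, coefficient = 2
x_3 = 1.6250, f(x_3) = 0.998531, coefficient = 2
x_4 = 1.7500, f(x_4) = 0.983986, coefficient = 2
x_5 = 1.8750, f(x_5) = 0.954086, coefficient = 2
x_6 = 2.0000, f(x_6) = 0.909297, coefficient = 2
x_7 = 2.1250, f(x_7) = 0.850320, coefficient = 2
x_8 = 2.2500, f(x_8) = 0.778073, coefficient = 2
x_9 = 2.3750, f(x_9) = 0.693685, coefficient = 2
x_10 = 2.5000, f(x_10) = 0.598472, coefficient = 1

I ≈ (0.125000/2) × 17.840190 = 1.115012
Exact value: 1.116466
Error: 0.001454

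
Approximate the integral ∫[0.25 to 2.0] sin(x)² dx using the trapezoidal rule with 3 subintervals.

f(x) = sin(x)²
a = 0.25, b = 2.0, n = 3
h = (b - a)/n = 0.583333

Trapezoidal rule: (h/2)[f(x₀) + 2f(x₁) + 2f(x₂) + ... + f(xₙ)]

x_0 = 0.2500, f(x_0) = 0.061209, coefficient = 1
x_1 = 0.8333, f(x_1) = 0.547862, coefficient = 2
x_2 = 1.4167, f(x_2) = 0.976432, coefficient = 2
x_3 = 2.0000, f(x_3) = 0.826822, coefficient = 1

I ≈ (0.583333/2) × 3.936617 = 1.148180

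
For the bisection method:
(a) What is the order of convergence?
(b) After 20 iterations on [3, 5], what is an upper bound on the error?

(a) Bisection has linear (order 1) convergence; the error is halved each step.

(b) Error bound = (b-a)/2^n = (5 - 3)/2^{20}
    = 2/2^{20}

(a) 1 (linear); (b) error ≤ 1.91e-06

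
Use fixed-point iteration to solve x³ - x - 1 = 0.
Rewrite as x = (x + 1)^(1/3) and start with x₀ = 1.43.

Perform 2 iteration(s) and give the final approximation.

Equation: x³ - x - 1 = 0
Fixed-point form: x = (x + 1)^(1/3)
x₀ = 1.43

x_1 = g(1.430000) = 1.344421
x_2 = g(1.344421) = 1.328450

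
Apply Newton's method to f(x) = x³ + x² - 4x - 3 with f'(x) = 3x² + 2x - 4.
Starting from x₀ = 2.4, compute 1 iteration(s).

f(x) = x³ + x² - 4x - 3
f'(x) = 3x² + 2x - 4
x₀ = 2.4

Newton-Raphson formula: x_{n+1} = x_n - f(x_n)/f'(x_n)

Iteration 1:
  f(2.400000) = 6.984000
  f'(2.400000) = 18.080000
  x_1 = 2.400000 - 6.984000/18.080000 = 2.013717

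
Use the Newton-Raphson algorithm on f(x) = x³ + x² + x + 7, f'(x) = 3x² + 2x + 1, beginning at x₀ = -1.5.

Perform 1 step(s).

f(x) = x³ + x² + x + 7
f'(x) = 3x² + 2x + 1
x₀ = -1.5

Newton-Raphson formula: x_{n+1} = x_n - f(x_n)/f'(x_n)

Iteration 1:
  f(-1.500000) = 4.375000
  f'(-1.500000) = 4.750000
  x_1 = -1.500000 - 4.375000/4.750000 = -2.421053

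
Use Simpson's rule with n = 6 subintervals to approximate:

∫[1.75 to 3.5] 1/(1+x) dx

f(x) = 1/(1+x)
a = 1.75, b = 3.5, n = 6
h = (b - a)/n = 0.291667

Simpson's rule: (h/3)[f(x₀) + 4f(x₁) + 2f(x₂) + ... + f(xₙ)]

x_0 = 1.7500, f(x_0) = 0.363636, coefficient = 1
x_1 = 2.0417, f(x_1) = 0.328767, coefficient = 4
x_2 = 2.3333, f(x_2) = 0.300000, coefficient = 2
x_3 = 2.6250, f(x_3) = 0.275862, coefficient = 4
x_4 = 2.9167, f(x_4) = 0.255319, coefficient = 2
x_5 = 3.2083, f(x_5) = 0.237624, coefficient = 4
x_6 = 3.5000, f(x_6) = 0.222222, coefficient = 1

I ≈ (0.291667/3) × 5.065509 = 0.492480
Exact value: 0.492476
Error: 0.000004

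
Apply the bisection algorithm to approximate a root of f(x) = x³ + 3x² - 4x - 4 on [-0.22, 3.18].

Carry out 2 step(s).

f(x) = x³ + 3x² - 4x - 4
Initial interval: [-0.22, 3.18]

Iteration 1:
  c_1 = (-0.220000 + 3.180000)/2 = 1.480000
  f(c_1) = f(1.480000) = -0.107008
  f(a) × f(c) ≥ 0, new interval: [1.480000, 3.180000]
Iteration 2:
  c_2 = (1.480000 + 3.180000)/2 = 2.330000
  f(c_2) = f(2.330000) = 15.616037
  f(a) × f(c) < 0, new interval: [1.480000, 2.330000]

After 2 iteration(s), the approximation is c_2 = 2.330000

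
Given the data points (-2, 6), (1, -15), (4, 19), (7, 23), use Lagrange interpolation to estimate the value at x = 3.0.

Lagrange interpolation formula:
P(x) = Σ yᵢ × Lᵢ(x)
where Lᵢ(x) = Π_{j≠i} (x - xⱼ)/(xᵢ - xⱼ)

L_0(3.0) = (3.0 - 1)/(-2 - 1) × (3.0 - 4)/(-2 - 4) × (3.0 - 7)/(-2 - 7) = -0.049383
L_1(3.0) = (3.0 - (-2))/(1 - (-2)) × (3.0 - 4)/(1 - 4) × (3.0 - 7)/(1 - 7) = 0.370370
L_2(3.0) = (3.0 - (-2))/(4 - (-2)) × (3.0 - 1)/(4 - 1) × (3.0 - 7)/(4 - 7) = 0.740741
L_3(3.0) = (3.0 - (-2))/(7 - (-2)) × (3.0 - 1)/(7 - 1) × (3.0 - 4)/(7 - 4) = -0.061728

P(3.0) = 6×L_0(3.0) + (-15)×L_1(3.0) + 19×L_2(3.0) + 23×L_3(3.0)
P(3.0) = 6.802469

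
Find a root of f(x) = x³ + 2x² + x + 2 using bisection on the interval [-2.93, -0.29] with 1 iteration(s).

f(x) = x³ + 2x² + x + 2
Initial interval: [-2.93, -0.29]

Iteration 1:
  c_1 = (-2.930000 + (-0.290000))/2 = -1.610000
  f(c_1) = f(-1.610000) = 1.400919
  f(a) × f(c) < 0, new interval: [-2.930000, -1.610000]

After 1 iteration(s), the approximation is c_1 = -1.610000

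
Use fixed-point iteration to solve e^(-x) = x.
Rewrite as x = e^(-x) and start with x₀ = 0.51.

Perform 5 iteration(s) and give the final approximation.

Equation: e^(-x) = x
Fixed-point form: x = e^(-x)
x₀ = 0.51

x_1 = g(0.510000) = 0.600496
x_2 = g(0.600496) = 0.548540
x_3 = g(0.548540) = 0.577793
x_4 = g(0.577793) = 0.561135
x_5 = g(0.561135) = 0.570561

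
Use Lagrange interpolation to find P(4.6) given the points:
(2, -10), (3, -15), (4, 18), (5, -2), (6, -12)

Lagrange interpolation formula:
P(x) = Σ yᵢ × Lᵢ(x)
where Lᵢ(x) = Π_{j≠i} (x - xⱼ)/(xᵢ - xⱼ)

L_0(4.6) = (4.6 - 3)/(2 - 3) × (4.6 - 4)/(2 - 4) × (4.6 - 5)/(2 - 5) × (4.6 - 6)/(2 - 6) = 0.022400
L_1(4.6) = (4.6 - 2)/(3 - 2) × (4.6 - 4)/(3 - 4) × (4.6 - 5)/(3 - 5) × (4.6 - 6)/(3 - 6) = -0.145600
L_2(4.6) = (4.6 - 2)/(4 - 2) × (4.6 - 3)/(4 - 3) × (4.6 - 5)/(4 - 5) × (4.6 - 6)/(4 - 6) = 0.582400
L_3(4.6) = (4.6 - 2)/(5 - 2) × (4.6 - 3)/(5 - 3) × (4.6 - 4)/(5 - 4) × (4.6 - 6)/(5 - 6) = 0.582400
L_4(4.6) = (4.6 - 2)/(6 - 2) × (4.6 - 3)/(6 - 3) × (4.6 - 4)/(6 - 4) × (4.6 - 5)/(6 - 5) = -0.041600

P(4.6) = (-10)×L_0(4.6) + (-15)×L_1(4.6) + 18×L_2(4.6) + (-2)×L_3(4.6) + (-12)×L_4(4.6)
P(4.6) = 11.777600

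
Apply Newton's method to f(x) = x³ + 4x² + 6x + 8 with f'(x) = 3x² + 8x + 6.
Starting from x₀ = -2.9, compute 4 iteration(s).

f(x) = x³ + 4x² + 6x + 8
f'(x) = 3x² + 8x + 6
x₀ = -2.9

Newton-Raphson formula: x_{n+1} = x_n - f(x_n)/f'(x_n)

Iteration 1:
  f(-2.900000) = -0.149000
  f'(-2.900000) = 8.030000
  x_1 = -2.900000 - (-0.149000)/8.030000 = -2.881445
Iteration 2:
  f(-2.881445) = -0.001612
  f'(-2.881445) = 7.856612
  x_2 = -2.881445 - (-0.001612)/7.856612 = -2.881239
Iteration 3:
  f(-2.881239) = 0.000000
  f'(-2.881239) = 7.854706
  x_3 = -2.881239 - 0.000000/7.854706 = -2.881239
Iteration 4:
  f(-2.881239) = 0.000000
  f'(-2.881239) = 7.854706
  x_4 = -2.881239 - 0.000000/7.854706 = -2.881239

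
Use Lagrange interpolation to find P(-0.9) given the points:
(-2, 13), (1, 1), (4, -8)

Lagrange interpolation formula:
P(x) = Σ yᵢ × Lᵢ(x)
where Lᵢ(x) = Π_{j≠i} (x - xⱼ)/(xᵢ - xⱼ)

L_0(-0.9) = (-0.9 - 1)/(-2 - 1) × (-0.9 - 4)/(-2 - 4) = 0.517222
L_1(-0.9) = (-0.9 - (-2))/(1 - (-2)) × (-0.9 - 4)/(1 - 4) = 0.598889
L_2(-0.9) = (-0.9 - (-2))/(4 - (-2)) × (-0.9 - 1)/(4 - 1) = -0.116111

P(-0.9) = 13×L_0(-0.9) + 1×L_1(-0.9) + (-8)×L_2(-0.9)
P(-0.9) = 8.251667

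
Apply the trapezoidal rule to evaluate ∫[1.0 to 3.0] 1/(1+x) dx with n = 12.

f(x) = 1/(1+x)
a = 1.0, b = 3.0, n = 12
h = (b - a)/n = 0.166667

Trapezoidal rule: (h/2)[f(x₀) + 2f(x₁) + 2f(x₂) + ... + f(xₙ)]

x_0 = 1.0000, f(x_0) = 0.500000, coefficient = 1
x_1 = 1.1667, f(x_1) = 0.461538, coefficient = 2
x_2 = 1.3333, f(x_2) = 0.428571, coefficient = 2
x_3 = 1.5000, f(x_3) = 0.400000, coefficient = 2
x_4 = 1.6667, f(x_4) = 0.375000, coefficient = 2
x_5 = 1.8333, f(x_5) = 0.352941, coefficient = 2
x_6 = 2.0000, f(x_6) = 0.333333, coefficient = 2
x_7 = 2.1667, f(x_7) = 0.315789, coefficient = 2
x_8 = 2.3333, f(x_8) = 0.300000, coefficient = 2
x_9 = 2.5000, f(x_9) = 0.285714, coefficient = 2
x_10 = 2.6667, f(x_10) = 0.272727, coefficient = 2
x_11 = 2.8333, f(x_11) = 0.260870, coefficient = 2
x_12 = 3.0000, f(x_12) = 0.250000, coefficient = 1

I ≈ (0.166667/2) × 8.322970 = 0.693581
Exact value: 0.693147
Error: 0.000434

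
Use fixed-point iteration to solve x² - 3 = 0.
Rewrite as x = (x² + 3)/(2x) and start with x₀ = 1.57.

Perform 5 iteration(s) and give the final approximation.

Equation: x² - 3 = 0
Fixed-point form: x = (x² + 3)/(2x)
x₀ = 1.57

x_1 = g(1.570000) = 1.740414
x_2 = g(1.740414) = 1.732071
x_3 = g(1.732071) = 1.732051
x_4 = g(1.732051) = 1.732051
x_5 = g(1.732051) = 1.732051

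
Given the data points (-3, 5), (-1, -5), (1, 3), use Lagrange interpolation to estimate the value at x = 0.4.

Lagrange interpolation formula:
P(x) = Σ yᵢ × Lᵢ(x)
where Lᵢ(x) = Π_{j≠i} (x - xⱼ)/(xᵢ - xⱼ)

L_0(0.4) = (0.4 - (-1))/(-3 - (-1)) × (0.4 - 1)/(-3 - 1) = -0.105000
L_1(0.4) = (0.4 - (-3))/(-1 - (-3)) × (0.4 - 1)/(-1 - 1) = 0.510000
L_2(0.4) = (0.4 - (-3))/(1 - (-3)) × (0.4 - (-1))/(1 - (-1)) = 0.595000

P(0.4) = 5×L_0(0.4) + (-5)×L_1(0.4) + 3×L_2(0.4)
P(0.4) = -1.290000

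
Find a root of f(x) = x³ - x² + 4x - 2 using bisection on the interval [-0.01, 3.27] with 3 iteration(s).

f(x) = x³ - x² + 4x - 2
Initial interval: [-0.01, 3.27]

Iteration 1:
  c_1 = (-0.010000 + 3.270000)/2 = 1.630000
  f(c_1) = f(1.630000) = 6.193847
  f(a) × f(c) < 0, new interval: [-0.010000, 1.630000]
Iteration 2:
  c_2 = (-0.010000 + 1.630000)/2 = 0.810000
  f(c_2) = f(0.810000) = 1.115341
  f(a) × f(c) < 0, new interval: [-0.010000, 0.810000]
Iteration 3:
  c_3 = (-0.010000 + 0.810000)/2 = 0.400000
  f(c_3) = f(0.400000) = -0.496000
  f(a) × f(c) ≥ 0, new interval: [0.400000, 0.810000]

After 3 iteration(s), the approximation is c_3 = 0.400000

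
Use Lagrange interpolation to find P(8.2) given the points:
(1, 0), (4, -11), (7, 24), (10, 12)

Lagrange interpolation formula:
P(x) = Σ yᵢ × Lᵢ(x)
where Lᵢ(x) = Π_{j≠i} (x - xⱼ)/(xᵢ - xⱼ)

L_0(8.2) = (8.2 - 4)/(1 - 4) × (8.2 - 7)/(1 - 7) × (8.2 - 10)/(1 - 10) = 0.056000
L_1(8.2) = (8.2 - 1)/(4 - 1) × (8.2 - 7)/(4 - 7) × (8.2 - 10)/(4 - 10) = -0.288000
L_2(8.2) = (8.2 - 1)/(7 - 1) × (8.2 - 4)/(7 - 4) × (8.2 - 10)/(7 - 10) = 1.008000
L_3(8.2) = (8.2 - 1)/(10 - 1) × (8.2 - 4)/(10 - 4) × (8.2 - 7)/(10 - 7) = 0.224000

P(8.2) = 0×L_0(8.2) + (-11)×L_1(8.2) + 24×L_2(8.2) + 12×L_3(8.2)
P(8.2) = 30.048000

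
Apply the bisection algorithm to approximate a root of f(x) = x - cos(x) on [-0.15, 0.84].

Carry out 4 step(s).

f(x) = x - cos(x)
Initial interval: [-0.15, 0.84]

Iteration 1:
  c_1 = (-0.150000 + 0.840000)/2 = 0.345000
  f(c_1) = f(0.345000) = -0.596075
  f(a) × f(c) ≥ 0, new interval: [0.345000, 0.840000]
Iteration 2:
  c_2 = (0.345000 + 0.840000)/2 = 0.592500
  f(c_2) = f(0.592500) = -0.237047
  f(a) × f(c) ≥ 0, new interval: [0.592500, 0.840000]
Iteration 3:
  c_3 = (0.592500 + 0.840000)/2 = 0.716250
  f(c_3) = f(0.716250) = -0.038023
  f(a) × f(c) ≥ 0, new interval: [0.716250, 0.840000]
Iteration 4:
  c_4 = (0.716250 + 0.840000)/2 = 0.778125
  f(c_4) = f(0.778125) = 0.065894
  f(a) × f(c) < 0, new interval: [0.716250, 0.778125]

After 4 iteration(s), the approximation is c_4 = 0.778125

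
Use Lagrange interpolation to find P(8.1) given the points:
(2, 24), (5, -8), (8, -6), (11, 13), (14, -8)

Lagrange interpolation formula:
P(x) = Σ yᵢ × Lᵢ(x)
where Lᵢ(x) = Π_{j≠i} (x - xⱼ)/(xᵢ - xⱼ)

L_0(8.1) = (8.1 - 5)/(2 - 5) × (8.1 - 8)/(2 - 8) × (8.1 - 11)/(2 - 11) × (8.1 - 14)/(2 - 14) = 0.002728
L_1(8.1) = (8.1 - 2)/(5 - 2) × (8.1 - 8)/(5 - 8) × (8.1 - 11)/(5 - 11) × (8.1 - 14)/(5 - 14) = -0.021476
L_2(8.1) = (8.1 - 2)/(8 - 2) × (8.1 - 5)/(8 - 5) × (8.1 - 11)/(8 - 11) × (8.1 - 14)/(8 - 14) = 0.998611
L_3(8.1) = (8.1 - 2)/(11 - 2) × (8.1 - 5)/(11 - 5) × (8.1 - 8)/(11 - 8) × (8.1 - 14)/(11 - 14) = 0.022957
L_4(8.1) = (8.1 - 2)/(14 - 2) × (8.1 - 5)/(14 - 5) × (8.1 - 8)/(14 - 8) × (8.1 - 11)/(14 - 11) = -0.002821

P(8.1) = 24×L_0(8.1) + (-8)×L_1(8.1) + (-6)×L_2(8.1) + 13×L_3(8.1) + (-8)×L_4(8.1)
P(8.1) = -5.433379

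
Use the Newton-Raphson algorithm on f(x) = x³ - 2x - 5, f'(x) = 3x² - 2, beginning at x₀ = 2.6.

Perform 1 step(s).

f(x) = x³ - 2x - 5
f'(x) = 3x² - 2
x₀ = 2.6

Newton-Raphson formula: x_{n+1} = x_n - f(x_n)/f'(x_n)

Iteration 1:
  f(2.600000) = 7.376000
  f'(2.600000) = 18.280000
  x_1 = 2.600000 - 7.376000/18.280000 = 2.196499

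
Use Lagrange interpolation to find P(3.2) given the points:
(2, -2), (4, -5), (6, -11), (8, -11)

Lagrange interpolation formula:
P(x) = Σ yᵢ × Lᵢ(x)
where Lᵢ(x) = Π_{j≠i} (x - xⱼ)/(xᵢ - xⱼ)

L_0(3.2) = (3.2 - 4)/(2 - 4) × (3.2 - 6)/(2 - 6) × (3.2 - 8)/(2 - 8) = 0.224000
L_1(3.2) = (3.2 - 2)/(4 - 2) × (3.2 - 6)/(4 - 6) × (3.2 - 8)/(4 - 8) = 1.008000
L_2(3.2) = (3.2 - 2)/(6 - 2) × (3.2 - 4)/(6 - 4) × (3.2 - 8)/(6 - 8) = -0.288000
L_3(3.2) = (3.2 - 2)/(8 - 2) × (3.2 - 4)/(8 - 4) × (3.2 - 6)/(8 - 6) = 0.056000

P(3.2) = (-2)×L_0(3.2) + (-5)×L_1(3.2) + (-11)×L_2(3.2) + (-11)×L_3(3.2)
P(3.2) = -2.936000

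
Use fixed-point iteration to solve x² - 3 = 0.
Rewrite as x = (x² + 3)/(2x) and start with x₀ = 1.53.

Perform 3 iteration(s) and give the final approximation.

Equation: x² - 3 = 0
Fixed-point form: x = (x² + 3)/(2x)
x₀ = 1.53

x_1 = g(1.530000) = 1.745392
x_2 = g(1.745392) = 1.732102
x_3 = g(1.732102) = 1.732051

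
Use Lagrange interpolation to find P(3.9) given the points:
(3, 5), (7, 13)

Lagrange interpolation formula:
P(x) = Σ yᵢ × Lᵢ(x)
where Lᵢ(x) = Π_{j≠i} (x - xⱼ)/(xᵢ - xⱼ)

L_0(3.9) = (3.9 - 7)/(3 - 7) = 0.775000
L_1(3.9) = (3.9 - 3)/(7 - 3) = 0.225000

P(3.9) = 5×L_0(3.9) + 13×L_1(3.9)
P(3.9) = 6.800000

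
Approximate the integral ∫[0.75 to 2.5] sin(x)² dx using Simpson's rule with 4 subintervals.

f(x) = sin(x)²
a = 0.75, b = 2.5, n = 4
h = (b - a)/n = 0.437500

Simpson's rule: (h/3)[f(x₀) + 4f(x₁) + 2f(x₂) + ... + f(xₙ)]

x_0 = 0.7500, f(x_0) = 0.464631, coefficient = 1
x_1 = 1.1875, f(x_1) = 0.860139, coefficient = 4
x_2 = 1.6250, f(x_2) = 0.997065, coefficient = 2
x_3 = 2.0625, f(x_3) = 0.777095, coefficient = 4
x_4 = 2.5000, f(x_4) = 0.358169, coefficient = 1

I ≈ (0.437500/3) × 9.365866 = 1.365855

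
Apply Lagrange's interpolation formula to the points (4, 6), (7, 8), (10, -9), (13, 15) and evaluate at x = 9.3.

Lagrange interpolation formula:
P(x) = Σ yᵢ × Lᵢ(x)
where Lᵢ(x) = Π_{j≠i} (x - xⱼ)/(xᵢ - xⱼ)

L_0(9.3) = (9.3 - 7)/(4 - 7) × (9.3 - 10)/(4 - 10) × (9.3 - 13)/(4 - 13) = -0.036772
L_1(9.3) = (9.3 - 4)/(7 - 4) × (9.3 - 10)/(7 - 10) × (9.3 - 13)/(7 - 13) = 0.254204
L_2(9.3) = (9.3 - 4)/(10 - 4) × (9.3 - 7)/(10 - 7) × (9.3 - 13)/(10 - 13) = 0.835241
L_3(9.3) = (9.3 - 4)/(13 - 4) × (9.3 - 7)/(13 - 7) × (9.3 - 10)/(13 - 10) = -0.052673

P(9.3) = 6×L_0(9.3) + 8×L_1(9.3) + (-9)×L_2(9.3) + 15×L_3(9.3)
P(9.3) = -6.494259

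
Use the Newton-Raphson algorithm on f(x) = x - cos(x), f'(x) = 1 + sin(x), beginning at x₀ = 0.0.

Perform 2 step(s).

f(x) = x - cos(x)
f'(x) = 1 + sin(x)
x₀ = 0.0

Newton-Raphson formula: x_{n+1} = x_n - f(x_n)/f'(x_n)

Iteration 1:
  f(0.000000) = -1.000000
  f'(0.000000) = 1.000000
  x_1 = 0.000000 - (-1.000000)/1.000000 = 1.000000
Iteration 2:
  f(1.000000) = 0.459698
  f'(1.000000) = 1.841471
  x_2 = 1.000000 - 0.459698/1.841471 = 0.750364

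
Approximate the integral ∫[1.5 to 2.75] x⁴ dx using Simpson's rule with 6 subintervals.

f(x) = x⁴
a = 1.5, b = 2.75, n = 6
h = (b - a)/n = 0.208333

Simpson's rule: (h/3)[f(x₀) + 4f(x₁) + 2f(x₂) + ... + f(xₙ)]

x_0 = 1.5000, f(x_0) = 5.062500, coefficient = 1
x_1 = 1.7083, f(x_1) = 8.517075, coefficient = 4
x_2 = 1.9167, f(x_2) = 13.495419, coefficient = 2
x_3 = 2.1250, f(x_3) = 20.390869, coefficient = 4
x_4 = 2.3333, f(x_4) = 29.641975, coefficient = 2
x_5 = 2.5417, f(x_5) = 41.732497, coefficient = 4
x_6 = 2.7500, f(x_6) = 57.191406, coefficient = 1

I ≈ (0.208333/3) × 431.090459 = 29.936837
Exact value: 29.936523
Error: 0.000314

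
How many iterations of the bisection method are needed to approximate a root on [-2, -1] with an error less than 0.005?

We need (b-a)/2^n ≤ 0.005
(-1 - (-2))/2^n ≤ 0.005
1/2^n ≤ 0.005
2^n ≥ 200
n ≥ log₂(200) = 7.64
n ≥ 8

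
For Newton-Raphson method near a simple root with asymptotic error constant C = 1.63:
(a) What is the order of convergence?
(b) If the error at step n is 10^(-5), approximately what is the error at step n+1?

(a) Newton-Raphson has quadratic (order 2) convergence near simple roots.
    This means |e_{n+1}| ≈ C|e_n|².

(b) With |e_n| = 10^(-5) and C = 1.63:
    |e_{n+1}| ≈ 1.63 × (10^(-5))² = 1.63 × 10^(-10)

(a) 2 (quadratic); (b) |e_{n+1}| ≈ 1.630e-10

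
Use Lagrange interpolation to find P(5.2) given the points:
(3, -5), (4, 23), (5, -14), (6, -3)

Lagrange interpolation formula:
P(x) = Σ yᵢ × Lᵢ(x)
where Lᵢ(x) = Π_{j≠i} (x - xⱼ)/(xᵢ - xⱼ)

L_0(5.2) = (5.2 - 4)/(3 - 4) × (5.2 - 5)/(3 - 5) × (5.2 - 6)/(3 - 6) = 0.032000
L_1(5.2) = (5.2 - 3)/(4 - 3) × (5.2 - 5)/(4 - 5) × (5.2 - 6)/(4 - 6) = -0.176000
L_2(5.2) = (5.2 - 3)/(5 - 3) × (5.2 - 4)/(5 - 4) × (5.2 - 6)/(5 - 6) = 1.056000
L_3(5.2) = (5.2 - 3)/(6 - 3) × (5.2 - 4)/(6 - 4) × (5.2 - 5)/(6 - 5) = 0.088000

P(5.2) = (-5)×L_0(5.2) + 23×L_1(5.2) + (-14)×L_2(5.2) + (-3)×L_3(5.2)
P(5.2) = -19.256000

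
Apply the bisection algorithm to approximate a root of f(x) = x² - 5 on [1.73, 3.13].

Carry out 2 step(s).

f(x) = x² - 5
Initial interval: [1.73, 3.13]

Iteration 1:
  c_1 = (1.730000 + 3.130000)/2 = 2.430000
  f(c_1) = f(2.430000) = 0.904900
  f(a) × f(c) < 0, new interval: [1.730000, 2.430000]
Iteration 2:
  c_2 = (1.730000 + 2.430000)/2 = 2.080000
  f(c_2) = f(2.080000) = -0.673600
  f(a) × f(c) ≥ 0, new interval: [2.080000, 2.430000]

After 2 iteration(s), the approximation is c_2 = 2.080000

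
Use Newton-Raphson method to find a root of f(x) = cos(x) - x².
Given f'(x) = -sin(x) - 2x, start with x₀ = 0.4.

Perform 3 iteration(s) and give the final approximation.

f(x) = cos(x) - x²
f'(x) = -sin(x) - 2x
x₀ = 0.4

Newton-Raphson formula: x_{n+1} = x_n - f(x_n)/f'(x_n)

Iteration 1:
  f(0.400000) = 0.761061
  f'(0.400000) = -1.189418
  x_1 = 0.400000 - 0.761061/(-1.189418) = 1.039860
Iteration 2:
  f(1.039860) = -0.574967
  f'(1.039860) = -2.942053
  x_2 = 1.039860 - (-0.574967)/(-2.942053) = 0.844429
Iteration 3:
  f(0.844429) = -0.048902
  f'(0.844429) = -2.436450
  x_3 = 0.844429 - (-0.048902)/(-2.436450) = 0.824358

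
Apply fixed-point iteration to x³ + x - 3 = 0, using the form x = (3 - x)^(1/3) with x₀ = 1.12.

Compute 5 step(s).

Equation: x³ + x - 3 = 0
Fixed-point form: x = (3 - x)^(1/3)
x₀ = 1.12

x_1 = g(1.120000) = 1.234201
x_2 = g(1.234201) = 1.208687
x_3 = g(1.208687) = 1.214480
x_4 = g(1.214480) = 1.213170
x_5 = g(1.213170) = 1.213466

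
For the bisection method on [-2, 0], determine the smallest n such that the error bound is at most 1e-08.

We need (b-a)/2^n ≤ 1e-08
(0 - (-2))/2^n ≤ 1e-08
2/2^n ≤ 1e-08
2^n ≥ 200000000
n ≥ log₂(200000000) = 27.58
n ≥ 28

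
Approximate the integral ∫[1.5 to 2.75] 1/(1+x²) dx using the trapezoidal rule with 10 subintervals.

f(x) = 1/(1+x²)
a = 1.5, b = 2.75, n = 10
h = (b - a)/n = 0.125000

Trapezoidal rule: (h/2)[f(x₀) + 2f(x₁) + 2f(x₂) + ... + f(xₙ)]

x_0 = 1.5000, f(x_0) = 0.307692, coefficient = 1
x_1 = 1.6250, f(x_1) = 0.274678, coefficient = 2
x_2 = 1.7500, f(x_2) = 0.246154, coefficient = 2
x_3 = 1.8750, f(x_3) = 0.221453, coefficient = 2
x_4 = 2.0000, f(x_4) = 0.200000, coefficient = 2
x_5 = 2.1250, f(x_5) = 0.181303, coefficient = 2
x_6 = 2.2500, f(x_6) = 0.164948, coefficient = 2
x_7 = 2.3750, f(x_7) = 0.150588, coefficient = 2
x_8 = 2.5000, f(x_8) = 0.137931, coefficient = 2
x_9 = 2.6250, f(x_9) = 0.126733, coefficient = 2
x_10 = 2.7500, f(x_10) = 0.116788, coefficient = 1

I ≈ (0.125000/2) × 3.832058 = 0.239504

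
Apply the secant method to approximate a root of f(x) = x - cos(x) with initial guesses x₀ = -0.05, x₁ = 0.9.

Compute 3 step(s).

f(x) = x - cos(x)
x₀ = -0.05, x₁ = 0.9

Secant formula: x_{n+1} = x_n - f(x_n)(x_n - x_{n-1})/(f(x_n) - f(x_{n-1}))

Iteration 1:
  f(-0.050000) = -1.048750
  f(0.900000) = 0.278390
  x_2 = 0.900000 - 0.278390×(0.900000 - (-0.050000))/(0.278390 - (-1.048750))
       = 0.700721
Iteration 2:
  f(0.900000) = 0.278390
  f(0.700721) = -0.063656
  x_3 = 0.700721 - (-0.063656)×(0.700721 - 0.900000)/(-0.063656 - 0.278390)
       = 0.737808
Iteration 3:
  f(0.700721) = -0.063656
  f(0.737808) = -0.002137
  x_4 = 0.737808 - (-0.002137)×(0.737808 - 0.700721)/(-0.002137 - (-0.063656))
       = 0.739096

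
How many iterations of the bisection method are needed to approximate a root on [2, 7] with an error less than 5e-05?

We need (b-a)/2^n ≤ 5e-05
(7 - 2)/2^n ≤ 5e-05
5/2^n ≤ 5e-05
2^n ≥ 100000
n ≥ log₂(100000) = 16.61
n ≥ 17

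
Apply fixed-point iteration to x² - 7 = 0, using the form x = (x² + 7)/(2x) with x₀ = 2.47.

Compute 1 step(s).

Equation: x² - 7 = 0
Fixed-point form: x = (x² + 7)/(2x)
x₀ = 2.47

x_1 = g(2.470000) = 2.652004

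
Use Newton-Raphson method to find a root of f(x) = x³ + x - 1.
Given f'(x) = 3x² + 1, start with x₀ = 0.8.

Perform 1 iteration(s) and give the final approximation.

f(x) = x³ + x - 1
f'(x) = 3x² + 1
x₀ = 0.8

Newton-Raphson formula: x_{n+1} = x_n - f(x_n)/f'(x_n)

Iteration 1:
  f(0.800000) = 0.312000
  f'(0.800000) = 2.920000
  x_1 = 0.800000 - 0.312000/2.920000 = 0.693151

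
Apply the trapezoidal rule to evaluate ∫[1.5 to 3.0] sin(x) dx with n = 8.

f(x) = sin(x)
a = 1.5, b = 3.0, n = 8
h = (b - a)/n = 0.187500

Trapezoidal rule: (h/2)[f(x₀) + 2f(x₁) + 2f(x₂) + ... + f(xₙ)]

x_0 = 1.5000, f(x_0) = 0.997495, coefficient = 1
x_1 = 1.6875, f(x_1) = 0.993198, coefficient = 2
x_2 = 1.8750, f(x_2) = 0.954086, coefficient = 2
x_3 = 2.0625, f(x_3) = 0.881530, coefficient = 2
x_4 = 2.2500, f(x_4) = 0.778073, coefficient = 2
x_5 = 2.4375, f(x_5) = 0.647343, coefficient = 2
x_6 = 2.6250, f(x_6) = 0.493920, coefficient = 2
x_7 = 2.8125, f(x_7) = 0.323185, coefficient = 2
x_8 = 3.0000, f(x_8) = 0.141120, coefficient = 1

I ≈ (0.187500/2) × 11.281283 = 1.057620
Exact value: 1.060730
Error: 0.003109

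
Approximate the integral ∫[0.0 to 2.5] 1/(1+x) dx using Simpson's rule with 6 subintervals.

f(x) = 1/(1+x)
a = 0.0, b = 2.5, n = 6
h = (b - a)/n = 0.416667

Simpson's rule: (h/3)[f(x₀) + 4f(x₁) + 2f(x₂) + ... + f(xₙ)]

x_0 = 0.0000, f(x_0) = 1.000000, coefficient = 1
x_1 = 0.4167, f(x_1) = 0.705882, coefficient = 4
x_2 = 0.8333, f(x_2) = 0.545455, coefficient = 2
x_3 = 1.2500, f(x_3) = 0.444444, coefficient = 4
x_4 = 1.6667, f(x_4) = 0.375000, coefficient = 2
x_5 = 2.0833, f(x_5) = 0.324324, coefficient = 4
x_6 = 2.5000, f(x_6) = 0.285714, coefficient = 1

I ≈ (0.416667/3) × 9.025228 = 1.253504
Exact value: 1.252763
Error: 0.000741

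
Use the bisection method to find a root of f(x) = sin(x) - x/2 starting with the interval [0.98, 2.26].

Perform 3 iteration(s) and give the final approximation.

f(x) = sin(x) - x/2
Initial interval: [0.98, 2.26]

Iteration 1:
  c_1 = (0.980000 + 2.260000)/2 = 1.620000
  f(c_1) = f(1.620000) = 0.188790
  f(a) × f(c) ≥ 0, new interval: [1.620000, 2.260000]
Iteration 2:
  c_2 = (1.620000 + 2.260000)/2 = 1.940000
  f(c_2) = f(1.940000) = -0.037385
  f(a) × f(c) < 0, new interval: [1.620000, 1.940000]
Iteration 3:
  c_3 = (1.620000 + 1.940000)/2 = 1.780000
  f(c_3) = f(1.780000) = 0.088197
  f(a) × f(c) ≥ 0, new interval: [1.780000, 1.940000]

After 3 iteration(s), the approximation is c_3 = 1.780000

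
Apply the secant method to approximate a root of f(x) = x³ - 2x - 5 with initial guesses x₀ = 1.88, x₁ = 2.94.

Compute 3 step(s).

f(x) = x³ - 2x - 5
x₀ = 1.88, x₁ = 2.94

Secant formula: x_{n+1} = x_n - f(x_n)(x_n - x_{n-1})/(f(x_n) - f(x_{n-1}))

Iteration 1:
  f(1.880000) = -2.115328
  f(2.940000) = 14.532184
  x_2 = 2.940000 - 14.532184×(2.940000 - 1.880000)/(14.532184 - (-2.115328))
       = 2.014690
Iteration 2:
  f(2.940000) = 14.532184
  f(2.014690) = -0.851806
  x_3 = 2.014690 - (-0.851806)×(2.014690 - 2.940000)/(-0.851806 - 14.532184)
       = 2.065924
Iteration 3:
  f(2.014690) = -0.851806
  f(2.065924) = -0.314401
  x_4 = 2.065924 - (-0.314401)×(2.065924 - 2.014690)/(-0.314401 - (-0.851806))
       = 2.095897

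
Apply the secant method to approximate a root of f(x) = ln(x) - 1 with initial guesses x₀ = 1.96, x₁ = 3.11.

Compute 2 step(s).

f(x) = ln(x) - 1
x₀ = 1.96, x₁ = 3.11

Secant formula: x_{n+1} = x_n - f(x_n)(x_n - x_{n-1})/(f(x_n) - f(x_{n-1}))

Iteration 1:
  f(1.960000) = -0.327056
  f(3.110000) = 0.134623
  x_2 = 3.110000 - 0.134623×(3.110000 - 1.960000)/(0.134623 - (-0.327056))
       = 2.774667
Iteration 2:
  f(3.110000) = 0.134623
  f(2.774667) = 0.020531
  x_3 = 2.774667 - 0.020531×(2.774667 - 3.110000)/(0.020531 - 0.134623)
       = 2.714324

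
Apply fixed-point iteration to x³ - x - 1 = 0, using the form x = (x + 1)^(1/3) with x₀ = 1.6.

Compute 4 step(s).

Equation: x³ - x - 1 = 0
Fixed-point form: x = (x + 1)^(1/3)
x₀ = 1.6

x_1 = g(1.600000) = 1.375069
x_2 = g(1.375069) = 1.334214
x_3 = g(1.334214) = 1.326519
x_4 = g(1.326519) = 1.325060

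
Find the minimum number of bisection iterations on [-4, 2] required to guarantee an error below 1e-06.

We need (b-a)/2^n ≤ 1e-06
(2 - (-4))/2^n ≤ 1e-06
6/2^n ≤ 1e-06
2^n ≥ 6000000
n ≥ log₂(6000000) = 22.52
n ≥ 23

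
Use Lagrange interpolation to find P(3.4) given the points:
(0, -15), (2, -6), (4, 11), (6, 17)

Lagrange interpolation formula:
P(x) = Σ yᵢ × Lᵢ(x)
where Lᵢ(x) = Π_{j≠i} (x - xⱼ)/(xᵢ - xⱼ)

L_0(3.4) = (3.4 - 2)/(0 - 2) × (3.4 - 4)/(0 - 4) × (3.4 - 6)/(0 - 6) = -0.045500
L_1(3.4) = (3.4 - 0)/(2 - 0) × (3.4 - 4)/(2 - 4) × (3.4 - 6)/(2 - 6) = 0.331500
L_2(3.4) = (3.4 - 0)/(4 - 0) × (3.4 - 2)/(4 - 2) × (3.4 - 6)/(4 - 6) = 0.773500
L_3(3.4) = (3.4 - 0)/(6 - 0) × (3.4 - 2)/(6 - 2) × (3.4 - 4)/(6 - 4) = -0.059500

P(3.4) = (-15)×L_0(3.4) + (-6)×L_1(3.4) + 11×L_2(3.4) + 17×L_3(3.4)
P(3.4) = 6.190500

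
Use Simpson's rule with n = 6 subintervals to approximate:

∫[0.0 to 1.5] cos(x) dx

f(x) = cos(x)
a = 0.0, b = 1.5, n = 6
h = (b - a)/n = 0.250000

Simpson's rule: (h/3)[f(x₀) + 4f(x₁) + 2f(x₂) + ... + f(xₙ)]

x_0 = 0.0000, f(x_0) = 1.000000, coefficient = 1
x_1 = 0.2500, f(x_1) = 0.968912, coefficient = 4
x_2 = 0.5000, f(x_2) = 0.877583, coefficient = 2
x_3 = 0.7500, f(x_3) = 0.731689, coefficient = 4
x_4 = 1.0000, f(x_4) = 0.540302, coefficient = 2
x_5 = 1.2500, f(x_5) = 0.315322, coefficient = 4
x_6 = 1.5000, f(x_6) = 0.070737, coefficient = 1

I ≈ (0.250000/3) × 11.970202 = 0.997517
Exact value: 0.997495
Error: 0.000022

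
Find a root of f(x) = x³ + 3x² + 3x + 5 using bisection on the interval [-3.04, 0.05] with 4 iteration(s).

f(x) = x³ + 3x² + 3x + 5
Initial interval: [-3.04, 0.05]

Iteration 1:
  c_1 = (-3.040000 + 0.050000)/2 = -1.495000
  f(c_1) = f(-1.495000) = 3.878713
  f(a) × f(c) < 0, new interval: [-3.040000, -1.495000]
Iteration 2:
  c_2 = (-3.040000 + (-1.495000))/2 = -2.267500
  f(c_2) = f(-2.267500) = 1.963690
  f(a) × f(c) < 0, new interval: [-3.040000, -2.267500]
Iteration 3:
  c_3 = (-3.040000 + (-2.267500))/2 = -2.653750
  f(c_3) = f(-2.653750) = -0.522823
  f(a) × f(c) ≥ 0, new interval: [-2.653750, -2.267500]
Iteration 4:
  c_4 = (-2.653750 + (-2.267500))/2 = -2.460625
  f(c_4) = f(-2.460625) = 0.883866
  f(a) × f(c) < 0, new interval: [-2.653750, -2.460625]

After 4 iteration(s), the approximation is c_4 = -2.460625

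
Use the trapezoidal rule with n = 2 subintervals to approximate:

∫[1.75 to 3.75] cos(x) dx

f(x) = cos(x)
a = 1.75, b = 3.75, n = 2
h = (b - a)/n = 1.000000

Trapezoidal rule: (h/2)[f(x₀) + 2f(x₁) + 2f(x₂) + ... + f(xₙ)]

x_0 = 1.7500, f(x_0) = -0.178246, coefficient = 1
x_1 = 2.7500, f(x_1) = -0.924302, coefficient = 2
x_2 = 3.7500, f(x_2) = -0.820559, coefficient = 1

I ≈ (1.000000/2) × -2.847410 = -1.423705
Exact value: -1.555547
Error: 0.131842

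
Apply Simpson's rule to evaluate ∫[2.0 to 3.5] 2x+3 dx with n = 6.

f(x) = 2x+3
a = 2.0, b = 3.5, n = 6
h = (b - a)/n = 0.250000

Simpson's rule: (h/3)[f(x₀) + 4f(x₁) + 2f(x₂) + ... + f(xₙ)]

x_0 = 2.0000, f(x_0) = 7.000000, coefficient = 1
x_1 = 2.2500, f(x_1) = 7.500000, coefficient = 4
x_2 = 2.5000, f(x_2) = 8.000000, coefficient = 2
x_3 = 2.7500, f(x_3) = 8.500000, coefficient = 4
x_4 = 3.0000, f(x_4) = 9.000000, coefficient = 2
x_5 = 3.2500, f(x_5) = 9.500000, coefficient = 4
x_6 = 3.5000, f(x_6) = 10.000000, coefficient = 1

I ≈ (0.250000/3) × 153.000000 = 12.750000
Exact value: 12.750000
Error: 0.000000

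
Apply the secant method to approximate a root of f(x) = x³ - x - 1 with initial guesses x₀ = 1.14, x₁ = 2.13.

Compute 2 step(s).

f(x) = x³ - x - 1
x₀ = 1.14, x₁ = 2.13

Secant formula: x_{n+1} = x_n - f(x_n)(x_n - x_{n-1})/(f(x_n) - f(x_{n-1}))

Iteration 1:
  f(1.140000) = -0.658456
  f(2.130000) = 6.533597
  x_2 = 2.130000 - 6.533597×(2.130000 - 1.140000)/(6.533597 - (-0.658456))
       = 1.230638
Iteration 2:
  f(2.130000) = 6.533597
  f(1.230638) = -0.366875
  x_3 = 1.230638 - (-0.366875)×(1.230638 - 2.130000)/(-0.366875 - 6.533597)
       = 1.278454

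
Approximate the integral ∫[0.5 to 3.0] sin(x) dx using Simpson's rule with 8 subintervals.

f(x) = sin(x)
a = 0.5, b = 3.0, n = 8
h = (b - a)/n = 0.312500

Simpson's rule: (h/3)[f(x₀) + 4f(x₁) + 2f(x₂) + ... + f(xₙ)]

x_0 = 0.5000, f(x_0) = 0.479426, coefficient = 1
x_1 = 0.8125, f(x_1) = 0.726009, coefficient = 4
x_2 = 1.1250, f(x_2) = 0.902268, coefficient = 2
x_3 = 1.4375, f(x_3) = 0.991129, coefficient = 4
x_4 = 1.7500, f(x_4) = 0.983986, coefficient = 2
x_5 = 2.0625, f(x_5) = 0.881530, coefficient = 4
x_6 = 2.3750, f(x_6) = 0.693685, coefficient = 2
x_7 = 2.6875, f(x_7) = 0.438647, coefficient = 4
x_8 = 3.0000, f(x_8) = 0.141120, coefficient = 1

I ≈ (0.312500/3) × 17.929682 = 1.867675
Exact value: 1.867575
Error: 0.000100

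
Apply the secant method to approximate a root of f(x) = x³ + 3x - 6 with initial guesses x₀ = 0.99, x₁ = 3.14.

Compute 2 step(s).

f(x) = x³ + 3x - 6
x₀ = 0.99, x₁ = 3.14

Secant formula: x_{n+1} = x_n - f(x_n)(x_n - x_{n-1})/(f(x_n) - f(x_{n-1}))

Iteration 1:
  f(0.990000) = -2.059701
  f(3.140000) = 34.379144
  x_2 = 3.140000 - 34.379144×(3.140000 - 0.990000)/(34.379144 - (-2.059701))
       = 1.111528
Iteration 2:
  f(3.140000) = 34.379144
  f(1.111528) = -1.292126
  x_3 = 1.111528 - (-1.292126)×(1.111528 - 3.140000)/(-1.292126 - 34.379144)
       = 1.185006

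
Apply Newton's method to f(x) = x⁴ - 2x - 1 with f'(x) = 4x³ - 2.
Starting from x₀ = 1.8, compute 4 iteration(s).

f(x) = x⁴ - 2x - 1
f'(x) = 4x³ - 2
x₀ = 1.8

Newton-Raphson formula: x_{n+1} = x_n - f(x_n)/f'(x_n)

Iteration 1:
  f(1.800000) = 5.897600
  f'(1.800000) = 21.328000
  x_1 = 1.800000 - 5.897600/21.328000 = 1.523481
Iteration 2:
  f(1.523481) = 1.340051
  f'(1.523481) = 12.143960
  x_2 = 1.523481 - 1.340051/12.143960 = 1.413134
Iteration 3:
  f(1.413134) = 0.161530
  f'(1.413134) = 9.287812
  x_3 = 1.413134 - 0.161530/9.287812 = 1.395742
Iteration 4:
  f(1.395742) = 0.003594
  f'(1.395742) = 8.876160
  x_4 = 1.395742 - 0.003594/8.876160 = 1.395337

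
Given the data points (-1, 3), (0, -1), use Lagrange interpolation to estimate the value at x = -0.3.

Lagrange interpolation formula:
P(x) = Σ yᵢ × Lᵢ(x)
where Lᵢ(x) = Π_{j≠i} (x - xⱼ)/(xᵢ - xⱼ)

L_0(-0.3) = (-0.3 - 0)/(-1 - 0) = 0.300000
L_1(-0.3) = (-0.3 - (-1))/(0 - (-1)) = 0.700000

P(-0.3) = 3×L_0(-0.3) + (-1)×L_1(-0.3)
P(-0.3) = 0.200000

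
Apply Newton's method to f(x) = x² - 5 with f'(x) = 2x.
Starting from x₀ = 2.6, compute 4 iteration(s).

f(x) = x² - 5
f'(x) = 2x
x₀ = 2.6

Newton-Raphson formula: x_{n+1} = x_n - f(x_n)/f'(x_n)

Iteration 1:
  f(2.600000) = 1.760000
  f'(2.600000) = 5.200000
  x_1 = 2.600000 - 1.760000/5.200000 = 2.261538
Iteration 2:
  f(2.261538) = 0.114556
  f'(2.261538) = 4.523077
  x_2 = 2.261538 - 0.114556/4.523077 = 2.236211
Iteration 3:
  f(2.236211) = 0.000641
  f'(2.236211) = 4.472423
  x_3 = 2.236211 - 0.000641/4.472423 = 2.236068
Iteration 4:
  f(2.236068) = 0.000000
  f'(2.236068) = 4.472136
  x_4 = 2.236068 - 0.000000/4.472136 = 2.236068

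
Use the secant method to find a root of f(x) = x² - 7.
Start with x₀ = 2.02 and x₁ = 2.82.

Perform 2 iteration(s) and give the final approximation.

f(x) = x² - 7
x₀ = 2.02, x₁ = 2.82

Secant formula: x_{n+1} = x_n - f(x_n)(x_n - x_{n-1})/(f(x_n) - f(x_{n-1}))

Iteration 1:
  f(2.020000) = -2.919600
  f(2.820000) = 0.952400
  x_2 = 2.820000 - 0.952400×(2.820000 - 2.020000)/(0.952400 - (-2.919600))
       = 2.623223
Iteration 2:
  f(2.820000) = 0.952400
  f(2.623223) = -0.118700
  x_3 = 2.623223 - (-0.118700)×(2.623223 - 2.820000)/(-0.118700 - 0.952400)
       = 2.645030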